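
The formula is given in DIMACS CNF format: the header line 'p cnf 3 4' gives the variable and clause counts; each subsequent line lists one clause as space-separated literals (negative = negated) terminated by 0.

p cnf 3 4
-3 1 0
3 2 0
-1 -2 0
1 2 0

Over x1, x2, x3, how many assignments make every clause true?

There are 2^3 = 8 truth assignments over (x1, x2, x3).
Split on x1. With x1 = True, the clauses containing x1 are satisfied and ¬x1 drops from the rest; 1 of the 2^2 = 4 assignments to the other variables satisfy what remains.
With x1 = False, by the same count on the reduced clause set, 1 assignment works.
(One model: x1=F, x2=T, x3=F.)
Total: 1 + 1 = 2.

2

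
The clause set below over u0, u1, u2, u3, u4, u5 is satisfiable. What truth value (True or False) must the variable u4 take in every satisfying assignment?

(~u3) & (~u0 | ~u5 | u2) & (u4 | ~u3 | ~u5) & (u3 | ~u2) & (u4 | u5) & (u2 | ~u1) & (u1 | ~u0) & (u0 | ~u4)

False

Suppose u4 = 1.
Unit clause (~u3) forces u3 = 0.
Unit clause (~u2) forces u2 = 0.
Unit clause (~u1) forces u1 = 0.
Unit clause (~u0) forces u0 = 0.
Now (u0) is unsatisfied and unit — conflict.
So every satisfying assignment has u4 = False.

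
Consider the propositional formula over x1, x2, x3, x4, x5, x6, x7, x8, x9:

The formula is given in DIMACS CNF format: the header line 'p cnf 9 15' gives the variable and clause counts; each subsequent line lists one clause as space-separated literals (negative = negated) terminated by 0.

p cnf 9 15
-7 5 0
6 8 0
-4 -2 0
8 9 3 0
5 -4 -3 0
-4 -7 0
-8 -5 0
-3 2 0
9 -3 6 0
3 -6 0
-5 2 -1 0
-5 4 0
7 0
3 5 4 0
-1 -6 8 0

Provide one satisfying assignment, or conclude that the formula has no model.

The clause (x7) is unit, so x7 = True.
The clause (x5) is unit, so x5 = True.
The clause (¬x4) is unit, so x4 = False.
Now (x4) is unsatisfied and unit — conflict.

UNSATISFIABLE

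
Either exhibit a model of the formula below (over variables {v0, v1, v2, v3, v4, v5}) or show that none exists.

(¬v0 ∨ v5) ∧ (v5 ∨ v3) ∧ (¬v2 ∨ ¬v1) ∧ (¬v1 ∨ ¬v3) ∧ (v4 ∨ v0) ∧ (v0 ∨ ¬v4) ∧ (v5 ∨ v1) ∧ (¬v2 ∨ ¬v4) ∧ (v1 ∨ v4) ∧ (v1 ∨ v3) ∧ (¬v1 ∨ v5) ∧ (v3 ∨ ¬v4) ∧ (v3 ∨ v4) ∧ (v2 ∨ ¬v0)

UNSATISFIABLE

Branch on v0: set v0 = False.
The clause (v4) is unit, so v4 = True.
But (¬v4) is also a unit clause — contradiction.
Backtrack on v0: now try v0 = True.
The clause (v5) is unit, so v5 = True.
The clause (v2) is unit, so v2 = True.
The clause (¬v1) is unit, so v1 = False.
The clause (¬v4) is unit, so v4 = False.
But (v4) is also a unit clause — contradiction.
Both values of v0 lead to a conflict.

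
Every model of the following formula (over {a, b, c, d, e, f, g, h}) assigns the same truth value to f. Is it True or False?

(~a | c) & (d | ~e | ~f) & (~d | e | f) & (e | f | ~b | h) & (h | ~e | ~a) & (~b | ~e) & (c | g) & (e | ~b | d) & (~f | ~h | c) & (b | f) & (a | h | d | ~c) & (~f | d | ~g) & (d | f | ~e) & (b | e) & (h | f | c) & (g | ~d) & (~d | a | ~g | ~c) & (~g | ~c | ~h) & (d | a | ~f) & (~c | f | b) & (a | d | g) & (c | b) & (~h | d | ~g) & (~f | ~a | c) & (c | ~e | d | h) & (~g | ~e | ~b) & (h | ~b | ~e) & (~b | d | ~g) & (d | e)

Suppose f = 0.
(b) alone gives b = 1.
(~e) alone gives e = 0.
(~d) alone gives d = 0.
Now (d) is unsatisfied and unit — conflict.
So every satisfying assignment has f = True.

True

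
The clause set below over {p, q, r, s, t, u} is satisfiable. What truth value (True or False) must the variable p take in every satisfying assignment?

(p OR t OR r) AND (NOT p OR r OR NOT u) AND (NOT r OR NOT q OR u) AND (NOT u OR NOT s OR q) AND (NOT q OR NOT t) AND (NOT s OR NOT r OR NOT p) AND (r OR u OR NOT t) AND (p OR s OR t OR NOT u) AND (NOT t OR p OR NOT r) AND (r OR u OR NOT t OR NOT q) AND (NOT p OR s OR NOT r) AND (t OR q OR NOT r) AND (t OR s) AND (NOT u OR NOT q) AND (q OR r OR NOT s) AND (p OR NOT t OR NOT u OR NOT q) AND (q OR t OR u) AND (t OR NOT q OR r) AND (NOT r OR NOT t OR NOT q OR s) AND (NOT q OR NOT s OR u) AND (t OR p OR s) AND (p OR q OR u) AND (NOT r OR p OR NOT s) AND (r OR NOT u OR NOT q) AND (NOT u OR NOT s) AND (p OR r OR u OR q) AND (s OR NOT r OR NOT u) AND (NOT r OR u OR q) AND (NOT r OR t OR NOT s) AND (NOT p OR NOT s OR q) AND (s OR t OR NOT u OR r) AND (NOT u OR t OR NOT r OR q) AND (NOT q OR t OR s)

False

Suppose p = true.
Branch on r: set r = true.
(NOT s) alone gives s = false.
But (s) is also a unit clause — contradiction.
So r must be the other value — set r = false.
(NOT u) alone gives u = false.
(NOT t) alone gives t = false.
(s) alone gives s = true.
(q) alone gives q = true.
But (NOT q) is also a unit clause — contradiction.
Either choice for r ends in contradiction.
So every satisfying assignment has p = False.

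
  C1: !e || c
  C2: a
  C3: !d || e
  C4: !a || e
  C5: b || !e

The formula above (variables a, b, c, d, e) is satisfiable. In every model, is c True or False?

Suppose c = false.
The clause (!e) is unit, so e = false.
The clause (a) is unit, so a = true.
Now (!a) is unsatisfied and unit — conflict.
So every satisfying assignment has c = True.

True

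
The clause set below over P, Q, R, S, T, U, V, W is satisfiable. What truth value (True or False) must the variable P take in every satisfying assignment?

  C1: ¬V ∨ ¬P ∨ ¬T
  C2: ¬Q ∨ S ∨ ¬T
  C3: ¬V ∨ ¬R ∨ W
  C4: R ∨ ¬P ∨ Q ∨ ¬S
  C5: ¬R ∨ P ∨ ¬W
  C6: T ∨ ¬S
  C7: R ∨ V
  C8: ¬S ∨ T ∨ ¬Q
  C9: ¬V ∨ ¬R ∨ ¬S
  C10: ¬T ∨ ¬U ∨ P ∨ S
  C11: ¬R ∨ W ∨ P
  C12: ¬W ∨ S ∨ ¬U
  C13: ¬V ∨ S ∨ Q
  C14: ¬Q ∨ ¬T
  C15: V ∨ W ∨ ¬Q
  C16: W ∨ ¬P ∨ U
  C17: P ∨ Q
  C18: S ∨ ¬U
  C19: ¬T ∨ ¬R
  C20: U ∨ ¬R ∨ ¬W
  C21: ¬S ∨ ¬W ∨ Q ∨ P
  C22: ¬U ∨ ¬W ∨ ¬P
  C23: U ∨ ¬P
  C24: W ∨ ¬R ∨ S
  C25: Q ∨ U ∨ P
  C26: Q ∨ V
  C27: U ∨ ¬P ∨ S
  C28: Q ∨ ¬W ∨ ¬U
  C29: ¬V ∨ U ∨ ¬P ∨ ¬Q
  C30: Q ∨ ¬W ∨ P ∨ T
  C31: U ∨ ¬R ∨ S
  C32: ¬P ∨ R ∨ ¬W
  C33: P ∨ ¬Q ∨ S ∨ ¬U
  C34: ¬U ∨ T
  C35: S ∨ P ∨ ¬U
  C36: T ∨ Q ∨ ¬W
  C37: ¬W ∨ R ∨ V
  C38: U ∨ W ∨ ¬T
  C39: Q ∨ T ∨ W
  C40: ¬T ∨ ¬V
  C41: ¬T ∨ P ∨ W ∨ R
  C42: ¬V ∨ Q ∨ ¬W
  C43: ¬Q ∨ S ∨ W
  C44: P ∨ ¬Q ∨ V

False

Suppose P = True.
The clause (U) is unit, so U = True.
The clause (S) is unit, so S = True.
The clause (T) is unit, so T = True.
The clause (¬V) is unit, so V = False.
The clause (R) is unit, so R = True.
Now (¬R) is unsatisfied and unit — conflict.
So every satisfying assignment has P = False.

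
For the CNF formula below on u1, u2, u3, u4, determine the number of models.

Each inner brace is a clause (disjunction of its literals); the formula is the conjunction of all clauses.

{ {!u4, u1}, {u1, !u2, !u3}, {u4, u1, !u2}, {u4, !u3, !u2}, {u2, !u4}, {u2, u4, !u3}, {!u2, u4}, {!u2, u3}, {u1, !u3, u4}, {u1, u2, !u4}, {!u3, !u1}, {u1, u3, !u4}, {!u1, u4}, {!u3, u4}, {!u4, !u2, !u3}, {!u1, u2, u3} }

There are 2^4 = 16 truth assignments over (u1, u2, u3, u4).
Split on u3. With u3 = true, the clauses containing u3 are satisfied and !u3 drops from the rest; 0 of the 2^3 = 8 assignments to the other variables satisfy what remains.
With u3 = false, by the same count on the reduced clause set, 1 assignment works.
(One model: u1=F, u2=F, u3=F, u4=F.)
Total: 0 + 1 = 1.

1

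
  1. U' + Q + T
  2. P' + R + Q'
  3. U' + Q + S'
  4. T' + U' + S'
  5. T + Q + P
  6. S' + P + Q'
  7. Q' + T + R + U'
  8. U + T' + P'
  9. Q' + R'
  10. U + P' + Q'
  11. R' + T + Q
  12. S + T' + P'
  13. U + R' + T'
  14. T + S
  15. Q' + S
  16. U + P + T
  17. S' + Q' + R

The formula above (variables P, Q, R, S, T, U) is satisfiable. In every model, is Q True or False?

False

Suppose Q = 1.
The clause (R') is unit, so R = 0.
The clause (P') is unit, so P = 0.
The clause (S') is unit, so S = 0.
That conflicts with the unit clause (S).
So every satisfying assignment has Q = False.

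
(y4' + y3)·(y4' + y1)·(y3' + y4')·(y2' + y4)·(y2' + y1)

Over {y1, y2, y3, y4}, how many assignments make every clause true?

There are 2^4 = 16 truth assignments over (y1, y2, y3, y4).
Split on y3. With y3 = 1, the clauses containing y3 are satisfied and y3' drops from the rest; 2 of the 2^3 = 8 assignments to the other variables satisfy what remains.
With y3 = 0, by the same count on the reduced clause set, 2 assignments work.
(One model: y1=F, y2=F, y3=F, y4=F.)
Total: 2 + 2 = 4.

4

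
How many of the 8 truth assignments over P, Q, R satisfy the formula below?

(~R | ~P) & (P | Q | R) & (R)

There are 2^3 = 8 truth assignments over (P, Q, R).
Check each against the 3 clauses (columns in the order P, Q, R):
  F F F  ✗ fails (P | Q | R)
  F F T  ✓ satisfies all
  F T F  ✗ fails (R)
  F T T  ✓ satisfies all
  T F F  ✗ fails (R)
  T F T  ✗ fails (~R | ~P)
  T T F  ✗ fails (R)
  T T T  ✗ fails (~R | ~P)
2 of the 8 rows are models.

2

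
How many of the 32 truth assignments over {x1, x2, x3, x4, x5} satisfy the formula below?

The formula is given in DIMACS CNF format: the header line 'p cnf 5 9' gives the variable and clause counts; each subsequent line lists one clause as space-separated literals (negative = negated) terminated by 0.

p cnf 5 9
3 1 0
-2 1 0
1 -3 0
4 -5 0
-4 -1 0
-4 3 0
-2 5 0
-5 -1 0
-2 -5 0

2

There are 2^5 = 32 truth assignments over (x1, x2, x3, x4, x5).
Split on x1. With x1 = True, the clauses containing x1 are satisfied and ¬x1 drops from the rest; 2 of the 2^4 = 16 assignments to the other variables satisfy what remains.
With x1 = False, by the same count on the reduced clause set, 0 assignments work.
(One model: x1=T, x2=F, x3=F, x4=F, x5=F.)
Total: 2 + 0 = 2.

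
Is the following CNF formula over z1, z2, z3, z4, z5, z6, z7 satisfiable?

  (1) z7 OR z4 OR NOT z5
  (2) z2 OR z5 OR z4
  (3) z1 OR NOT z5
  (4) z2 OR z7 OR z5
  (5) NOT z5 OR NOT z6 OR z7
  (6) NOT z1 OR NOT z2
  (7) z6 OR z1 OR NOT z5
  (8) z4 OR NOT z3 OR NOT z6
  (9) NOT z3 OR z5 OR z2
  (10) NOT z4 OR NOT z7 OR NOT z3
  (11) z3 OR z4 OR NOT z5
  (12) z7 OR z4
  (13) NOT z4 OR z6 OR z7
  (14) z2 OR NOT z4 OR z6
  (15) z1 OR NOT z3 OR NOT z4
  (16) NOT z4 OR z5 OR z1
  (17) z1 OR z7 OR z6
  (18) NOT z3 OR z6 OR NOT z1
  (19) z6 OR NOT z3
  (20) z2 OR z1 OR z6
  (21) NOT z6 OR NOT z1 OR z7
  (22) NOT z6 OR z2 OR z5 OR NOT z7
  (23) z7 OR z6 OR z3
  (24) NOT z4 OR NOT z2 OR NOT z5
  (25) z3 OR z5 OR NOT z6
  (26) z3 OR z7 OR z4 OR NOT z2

Suppose z1 = true.
Unit clause (NOT z2) forces z2 = false.
Suppose z5 = true.
Suppose z7 = true.
Suppose z4 = true.
Unit clause (NOT z3) forces z3 = false.
Unit clause (z6) forces z6 = true.
All clauses are satisfied.
A satisfying assignment: z1: true, z2: false, z3: false, z4: true, z5: true, z6: true, z7: true.

Yes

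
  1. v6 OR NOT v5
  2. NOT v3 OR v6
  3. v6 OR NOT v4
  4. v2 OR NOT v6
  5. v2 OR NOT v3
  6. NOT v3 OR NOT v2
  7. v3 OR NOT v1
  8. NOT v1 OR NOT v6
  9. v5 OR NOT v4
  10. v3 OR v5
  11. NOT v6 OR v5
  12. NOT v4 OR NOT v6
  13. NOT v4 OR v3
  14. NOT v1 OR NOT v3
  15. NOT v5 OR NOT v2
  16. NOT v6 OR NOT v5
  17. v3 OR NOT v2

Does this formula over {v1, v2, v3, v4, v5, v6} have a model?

No

Branch on v6: set v6 = true.
From the singleton clause (v2), v2 = true.
From the singleton clause (NOT v3), v3 = false.
But (v3) is also a unit clause — contradiction.
So v6 must be the other value — set v6 = false.
From the singleton clause (NOT v5), v5 = false.
From the singleton clause (NOT v3), v3 = false.
But (v3) is also a unit clause — contradiction.
Both values of v6 lead to a conflict.
No assignment satisfies every clause.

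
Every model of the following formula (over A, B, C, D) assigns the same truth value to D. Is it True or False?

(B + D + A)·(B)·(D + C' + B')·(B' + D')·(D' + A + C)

Suppose D = 1.
From the singleton clause (B), B = 1.
That conflicts with the unit clause (B').
So every satisfying assignment has D = False.

False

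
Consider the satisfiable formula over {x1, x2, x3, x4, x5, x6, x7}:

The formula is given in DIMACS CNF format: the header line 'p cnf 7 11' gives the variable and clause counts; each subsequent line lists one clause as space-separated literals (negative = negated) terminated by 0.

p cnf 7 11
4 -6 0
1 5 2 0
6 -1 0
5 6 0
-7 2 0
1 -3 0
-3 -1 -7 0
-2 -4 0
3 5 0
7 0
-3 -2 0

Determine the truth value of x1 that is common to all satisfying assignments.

False

Suppose x1 = True.
From the singleton clause (x6), x6 = True.
From the singleton clause (x4), x4 = True.
From the singleton clause (¬x2), x2 = False.
From the singleton clause (¬x7), x7 = False.
Now (x7) is unsatisfied and unit — conflict.
So every satisfying assignment has x1 = False.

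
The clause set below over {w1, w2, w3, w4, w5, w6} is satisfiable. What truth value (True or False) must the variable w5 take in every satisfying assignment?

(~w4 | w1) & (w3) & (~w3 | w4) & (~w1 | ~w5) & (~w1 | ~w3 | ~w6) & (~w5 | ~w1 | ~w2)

False

Suppose w5 = 1.
The clause (w3) is unit, so w3 = 1.
The clause (w4) is unit, so w4 = 1.
The clause (w1) is unit, so w1 = 1.
But (~w1) is also a unit clause — contradiction.
So every satisfying assignment has w5 = False.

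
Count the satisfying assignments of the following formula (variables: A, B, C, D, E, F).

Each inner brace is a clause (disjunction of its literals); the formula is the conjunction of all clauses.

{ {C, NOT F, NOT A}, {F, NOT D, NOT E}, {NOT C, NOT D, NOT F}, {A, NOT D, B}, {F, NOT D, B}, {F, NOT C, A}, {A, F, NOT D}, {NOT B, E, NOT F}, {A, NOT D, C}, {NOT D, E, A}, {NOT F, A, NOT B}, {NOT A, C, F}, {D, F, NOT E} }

12

There are 2^6 = 64 truth assignments over (A, B, C, D, E, F).
Split on A. With A = true, the clauses containing A are satisfied and NOT A drops from the rest; 6 of the 2^5 = 32 assignments to the other variables satisfy what remains.
With A = false, by the same count on the reduced clause set, 6 assignments work.
Total: 6 + 6 = 12.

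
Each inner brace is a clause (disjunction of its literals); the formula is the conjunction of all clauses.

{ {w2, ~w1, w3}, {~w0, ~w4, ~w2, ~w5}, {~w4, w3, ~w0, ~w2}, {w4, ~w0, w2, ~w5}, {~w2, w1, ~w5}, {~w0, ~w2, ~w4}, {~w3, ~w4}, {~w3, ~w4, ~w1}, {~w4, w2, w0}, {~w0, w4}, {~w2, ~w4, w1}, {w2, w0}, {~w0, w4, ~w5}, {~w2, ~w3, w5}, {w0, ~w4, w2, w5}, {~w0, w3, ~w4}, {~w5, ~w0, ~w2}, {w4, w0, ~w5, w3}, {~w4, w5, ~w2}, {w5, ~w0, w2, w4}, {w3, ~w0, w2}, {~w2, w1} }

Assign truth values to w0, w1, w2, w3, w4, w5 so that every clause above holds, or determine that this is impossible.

Try w3 = 0.
Try w2 = 1.
(w1) alone gives w1 = 1.
Try w4 = 0.
(~w0) alone gives w0 = 0.
(~w5) alone gives w5 = 0.
All clauses are satisfied.

w0 ↦ 0,  w1 ↦ 1,  w2 ↦ 1,  w3 ↦ 0,  w4 ↦ 0,  w5 ↦ 0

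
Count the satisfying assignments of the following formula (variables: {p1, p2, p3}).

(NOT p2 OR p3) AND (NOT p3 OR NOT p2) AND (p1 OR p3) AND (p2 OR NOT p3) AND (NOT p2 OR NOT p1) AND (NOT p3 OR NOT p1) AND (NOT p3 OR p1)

There are 2^3 = 8 truth assignments over (p1, p2, p3).
Check each against the 7 clauses (columns in the order p1, p2, p3):
  F F F  ✗ fails (p1 OR p3)
  F F T  ✗ fails (p2 OR NOT p3)
  F T F  ✗ fails (NOT p2 OR p3)
  F T T  ✗ fails (NOT p3 OR NOT p2)
  T F F  ✓ satisfies all
  T F T  ✗ fails (p2 OR NOT p3)
  T T F  ✗ fails (NOT p2 OR p3)
  T T T  ✗ fails (NOT p3 OR NOT p2)
1 of the 8 rows is a model.

1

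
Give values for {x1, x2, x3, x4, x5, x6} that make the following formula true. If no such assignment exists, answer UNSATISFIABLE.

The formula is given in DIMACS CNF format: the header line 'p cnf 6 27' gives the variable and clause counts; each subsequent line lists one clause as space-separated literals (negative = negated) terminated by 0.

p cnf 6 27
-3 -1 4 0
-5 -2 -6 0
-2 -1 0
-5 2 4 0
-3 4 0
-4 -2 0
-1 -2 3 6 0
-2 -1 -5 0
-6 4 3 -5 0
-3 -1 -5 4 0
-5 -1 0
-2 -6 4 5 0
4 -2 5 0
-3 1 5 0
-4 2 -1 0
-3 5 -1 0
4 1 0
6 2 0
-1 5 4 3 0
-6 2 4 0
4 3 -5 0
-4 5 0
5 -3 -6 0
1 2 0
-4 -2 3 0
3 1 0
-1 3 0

UNSATISFIABLE

Suppose x2 = False.
(x6) alone gives x6 = True.
(x4) alone gives x4 = True.
(¬x1) alone gives x1 = False.
But (x1) is also a unit clause — contradiction.
That branch fails; take x2 = True instead.
(¬x1) alone gives x1 = False.
(¬x4) alone gives x4 = False.
But (x4) is also a unit clause — contradiction.
Neither x2 = True nor x2 = False works.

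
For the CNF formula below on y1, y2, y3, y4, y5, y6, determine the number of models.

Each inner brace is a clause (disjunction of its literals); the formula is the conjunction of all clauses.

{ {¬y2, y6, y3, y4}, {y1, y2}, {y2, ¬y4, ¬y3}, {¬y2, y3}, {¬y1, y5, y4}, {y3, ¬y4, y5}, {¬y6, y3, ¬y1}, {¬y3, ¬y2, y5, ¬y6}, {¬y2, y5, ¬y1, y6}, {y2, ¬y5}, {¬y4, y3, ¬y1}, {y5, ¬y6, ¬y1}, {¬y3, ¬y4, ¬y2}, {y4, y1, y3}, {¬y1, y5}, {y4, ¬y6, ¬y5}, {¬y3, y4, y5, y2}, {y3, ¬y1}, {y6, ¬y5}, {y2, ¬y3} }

1

There are 2^6 = 64 truth assignments over (y1, y2, y3, y4, y5, y6).
Split on y2. With y2 = True, the clauses containing y2 are satisfied and ¬y2 drops from the rest; 1 of the 2^5 = 32 assignments to the other variables satisfy what remains.
With y2 = False, by the same count on the reduced clause set, 0 assignments work.
Total: 1 + 0 = 1.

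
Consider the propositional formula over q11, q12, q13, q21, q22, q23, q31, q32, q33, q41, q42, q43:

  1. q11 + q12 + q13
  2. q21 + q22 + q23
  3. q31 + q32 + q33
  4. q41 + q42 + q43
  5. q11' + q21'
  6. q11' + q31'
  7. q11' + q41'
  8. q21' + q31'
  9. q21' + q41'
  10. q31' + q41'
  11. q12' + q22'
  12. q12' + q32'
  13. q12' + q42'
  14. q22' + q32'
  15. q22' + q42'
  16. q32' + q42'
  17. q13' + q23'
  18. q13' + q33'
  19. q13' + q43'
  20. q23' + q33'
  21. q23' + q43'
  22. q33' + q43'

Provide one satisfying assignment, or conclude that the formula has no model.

Suppose q11 = 0.
Suppose q12 = 1.
The clause (q22') is unit, so q22 = 0.
The clause (q32') is unit, so q32 = 0.
The clause (q42') is unit, so q42 = 0.
Suppose q21 = 1.
The clause (q31') is unit, so q31 = 0.
The clause (q33) is unit, so q33 = 1.
The clause (q41') is unit, so q41 = 0.
The clause (q43) is unit, so q43 = 1.
But (q43') is also a unit clause — contradiction.
So q21 must be the other value — set q21 = 0.
The clause (q23) is unit, so q23 = 1.
The clause (q13') is unit, so q13 = 0.
The clause (q33') is unit, so q33 = 0.
The clause (q31) is unit, so q31 = 1.
The clause (q41') is unit, so q41 = 0.
The clause (q43) is unit, so q43 = 1.
But (q43') is also a unit clause — contradiction.
Either choice for q21 ends in contradiction.
So q12 must be the other value — set q12 = 0.
The clause (q13) is unit, so q13 = 1.
The clause (q23') is unit, so q23 = 0.
The clause (q33') is unit, so q33 = 0.
The clause (q43') is unit, so q43 = 0.
Suppose q21 = 1.
The clause (q31') is unit, so q31 = 0.
The clause (q32) is unit, so q32 = 1.
The clause (q41') is unit, so q41 = 0.
The clause (q42) is unit, so q42 = 1.
But (q42') is also a unit clause — contradiction.
So q21 must be the other value — set q21 = 0.
The clause (q22) is unit, so q22 = 1.
The clause (q32') is unit, so q32 = 0.
The clause (q31) is unit, so q31 = 1.
The clause (q41') is unit, so q41 = 0.
The clause (q42) is unit, so q42 = 1.
But (q42') is also a unit clause — contradiction.
Either choice for q21 ends in contradiction.
Either choice for q12 ends in contradiction.
So q11 must be the other value — set q11 = 1.
The clause (q21') is unit, so q21 = 0.
The clause (q31') is unit, so q31 = 0.
The clause (q41') is unit, so q41 = 0.
Suppose q22 = 1.
The clause (q12') is unit, so q12 = 0.
The clause (q32') is unit, so q32 = 0.
The clause (q33) is unit, so q33 = 1.
The clause (q42') is unit, so q42 = 0.
The clause (q43) is unit, so q43 = 1.
But (q43') is also a unit clause — contradiction.
So q22 must be the other value — set q22 = 0.
The clause (q23) is unit, so q23 = 1.
The clause (q13') is unit, so q13 = 0.
The clause (q33') is unit, so q33 = 0.
The clause (q32) is unit, so q32 = 1.
The clause (q12') is unit, so q12 = 0.
The clause (q42') is unit, so q42 = 0.
The clause (q43) is unit, so q43 = 1.
But (q43') is also a unit clause — contradiction.
Either choice for q22 ends in contradiction.
Either choice for q11 ends in contradiction.

UNSATISFIABLE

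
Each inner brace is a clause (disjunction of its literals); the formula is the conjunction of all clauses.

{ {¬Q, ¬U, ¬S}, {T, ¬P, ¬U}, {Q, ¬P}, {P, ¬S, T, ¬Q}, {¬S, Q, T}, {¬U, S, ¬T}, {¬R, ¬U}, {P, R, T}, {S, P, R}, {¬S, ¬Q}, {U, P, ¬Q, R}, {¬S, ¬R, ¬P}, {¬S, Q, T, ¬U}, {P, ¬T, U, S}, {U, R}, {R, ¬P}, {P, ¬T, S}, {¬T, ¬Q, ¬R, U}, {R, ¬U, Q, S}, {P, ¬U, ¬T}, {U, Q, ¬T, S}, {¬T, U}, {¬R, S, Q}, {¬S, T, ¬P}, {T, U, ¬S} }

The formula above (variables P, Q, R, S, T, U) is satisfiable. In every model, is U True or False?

False

Suppose U = True.
The clause (¬R) is unit, so R = False.
The clause (¬P) is unit, so P = False.
The clause (T) is unit, so T = True.
That conflicts with the unit clause (¬T).
So every satisfying assignment has U = False.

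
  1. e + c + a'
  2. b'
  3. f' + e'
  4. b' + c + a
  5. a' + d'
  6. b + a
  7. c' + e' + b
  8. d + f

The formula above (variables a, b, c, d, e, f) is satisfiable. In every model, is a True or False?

Suppose a = 0.
The clause (b') is unit, so b = 0.
Now (b) is unsatisfied and unit — conflict.
So every satisfying assignment has a = True.

True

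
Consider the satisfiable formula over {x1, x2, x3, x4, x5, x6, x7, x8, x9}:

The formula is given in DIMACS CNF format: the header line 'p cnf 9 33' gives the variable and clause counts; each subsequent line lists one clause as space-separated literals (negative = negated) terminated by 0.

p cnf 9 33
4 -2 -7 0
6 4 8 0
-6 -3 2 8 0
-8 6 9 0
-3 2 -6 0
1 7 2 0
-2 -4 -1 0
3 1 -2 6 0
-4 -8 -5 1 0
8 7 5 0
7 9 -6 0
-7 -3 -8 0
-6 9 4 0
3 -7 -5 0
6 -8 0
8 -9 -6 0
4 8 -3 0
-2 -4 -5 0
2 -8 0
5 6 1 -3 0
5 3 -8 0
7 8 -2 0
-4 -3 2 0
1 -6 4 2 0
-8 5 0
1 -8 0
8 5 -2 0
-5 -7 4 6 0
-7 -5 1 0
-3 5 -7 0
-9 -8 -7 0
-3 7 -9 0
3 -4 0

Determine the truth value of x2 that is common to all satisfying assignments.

Suppose x2 = False.
From the singleton clause (¬x8), x8 = False.
Try x6 = True.
From the singleton clause (¬x3), x3 = False.
From the singleton clause (¬x9), x9 = False.
From the singleton clause (x7), x7 = True.
From the singleton clause (x4), x4 = True.
That conflicts with the unit clause (¬x4).
So x6 must be the other value — set x6 = False.
From the singleton clause (x4), x4 = True.
From the singleton clause (¬x3), x3 = False.
That conflicts with the unit clause (x3).
Neither x6 = True nor x6 = False works.
So every satisfying assignment has x2 = True.

True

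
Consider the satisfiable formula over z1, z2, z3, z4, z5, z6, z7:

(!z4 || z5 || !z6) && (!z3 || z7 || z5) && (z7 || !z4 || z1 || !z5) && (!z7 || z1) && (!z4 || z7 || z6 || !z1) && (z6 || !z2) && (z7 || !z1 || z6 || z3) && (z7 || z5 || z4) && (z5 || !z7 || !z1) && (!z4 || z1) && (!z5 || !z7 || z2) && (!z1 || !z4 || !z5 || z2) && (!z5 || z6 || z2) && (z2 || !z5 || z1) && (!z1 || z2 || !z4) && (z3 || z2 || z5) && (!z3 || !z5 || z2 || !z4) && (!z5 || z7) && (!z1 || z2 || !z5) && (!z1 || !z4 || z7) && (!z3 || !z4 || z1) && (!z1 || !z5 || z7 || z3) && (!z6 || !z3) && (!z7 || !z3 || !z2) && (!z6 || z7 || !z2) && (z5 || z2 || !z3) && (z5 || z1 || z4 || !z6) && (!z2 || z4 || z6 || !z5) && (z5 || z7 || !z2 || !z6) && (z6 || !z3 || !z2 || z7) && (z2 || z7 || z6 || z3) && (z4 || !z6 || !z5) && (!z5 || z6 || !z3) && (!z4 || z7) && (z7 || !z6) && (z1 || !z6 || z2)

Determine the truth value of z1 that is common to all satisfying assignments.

True

Suppose z1 = false.
(!z7) alone gives z7 = false.
(!z4) alone gives z4 = false.
(z5) alone gives z5 = true.
Now (!z5) is unsatisfied and unit — conflict.
So every satisfying assignment has z1 = True.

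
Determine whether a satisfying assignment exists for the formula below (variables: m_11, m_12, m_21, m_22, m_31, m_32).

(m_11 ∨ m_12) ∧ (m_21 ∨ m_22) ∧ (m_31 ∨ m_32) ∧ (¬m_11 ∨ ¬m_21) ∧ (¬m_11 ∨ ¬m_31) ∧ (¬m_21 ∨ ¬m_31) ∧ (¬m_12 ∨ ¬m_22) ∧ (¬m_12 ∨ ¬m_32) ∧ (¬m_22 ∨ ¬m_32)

No, unsatisfiable

Suppose m_11 = True.
From the singleton clause (¬m_21), m_21 = False.
From the singleton clause (m_22), m_22 = True.
From the singleton clause (¬m_31), m_31 = False.
From the singleton clause (m_32), m_32 = True.
That conflicts with the unit clause (¬m_32).
That branch fails; take m_11 = False instead.
From the singleton clause (m_12), m_12 = True.
From the singleton clause (¬m_22), m_22 = False.
From the singleton clause (m_21), m_21 = True.
From the singleton clause (¬m_31), m_31 = False.
From the singleton clause (m_32), m_32 = True.
That conflicts with the unit clause (¬m_32).
Neither m_11 = True nor m_11 = False works.
No assignment satisfies every clause.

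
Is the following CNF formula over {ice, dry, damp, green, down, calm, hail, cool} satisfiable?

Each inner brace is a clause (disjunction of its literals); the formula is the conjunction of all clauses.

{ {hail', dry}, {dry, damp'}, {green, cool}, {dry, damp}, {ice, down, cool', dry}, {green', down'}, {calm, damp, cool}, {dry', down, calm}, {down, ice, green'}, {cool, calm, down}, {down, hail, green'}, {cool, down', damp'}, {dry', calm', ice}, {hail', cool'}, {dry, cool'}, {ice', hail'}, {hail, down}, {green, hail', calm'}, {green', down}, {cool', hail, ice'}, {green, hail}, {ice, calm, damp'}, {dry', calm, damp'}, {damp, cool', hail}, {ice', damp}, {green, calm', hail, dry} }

Branch on hail: set hail = 0.
The clause (down) is unit, so down = 1.
The clause (green') is unit, so green = 0.
But (green) is also a unit clause — contradiction.
That branch fails; take hail = 1 instead.
The clause (dry) is unit, so dry = 1.
The clause (cool') is unit, so cool = 0.
The clause (green) is unit, so green = 1.
The clause (down') is unit, so down = 0.
But (down) is also a unit clause — contradiction.
Either choice for hail ends in contradiction.
No assignment satisfies every clause.

No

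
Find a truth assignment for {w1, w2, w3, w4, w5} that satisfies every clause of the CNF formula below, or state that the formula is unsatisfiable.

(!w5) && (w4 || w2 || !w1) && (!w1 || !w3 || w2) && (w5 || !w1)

(!w5) alone gives w5 = false.
(!w1) alone gives w1 = false.
All clauses hold; w2, w3, w4 can take either value.

w1=false,  w2=false,  w3=true,  w4=true,  w5=false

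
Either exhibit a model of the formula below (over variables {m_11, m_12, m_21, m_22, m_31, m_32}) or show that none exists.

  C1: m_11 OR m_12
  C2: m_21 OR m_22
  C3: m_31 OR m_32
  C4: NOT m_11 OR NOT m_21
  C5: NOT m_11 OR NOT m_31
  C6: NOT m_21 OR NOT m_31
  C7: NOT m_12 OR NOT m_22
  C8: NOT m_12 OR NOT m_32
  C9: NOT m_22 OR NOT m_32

Suppose m_11 = true.
(NOT m_21) alone gives m_21 = false.
(m_22) alone gives m_22 = true.
(NOT m_31) alone gives m_31 = false.
(m_32) alone gives m_32 = true.
Now (NOT m_32) is unsatisfied and unit — conflict.
So m_11 must be the other value — set m_11 = false.
(m_12) alone gives m_12 = true.
(NOT m_22) alone gives m_22 = false.
(m_21) alone gives m_21 = true.
(NOT m_31) alone gives m_31 = false.
(m_32) alone gives m_32 = true.
Now (NOT m_32) is unsatisfied and unit — conflict.
Neither m_11 = true nor m_11 = false works.

UNSATISFIABLE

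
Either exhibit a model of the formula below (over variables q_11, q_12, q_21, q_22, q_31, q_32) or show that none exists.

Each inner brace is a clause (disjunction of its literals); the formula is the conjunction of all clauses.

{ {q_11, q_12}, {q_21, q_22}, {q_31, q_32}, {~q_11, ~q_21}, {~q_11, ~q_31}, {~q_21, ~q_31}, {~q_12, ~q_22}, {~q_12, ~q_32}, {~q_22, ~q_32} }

UNSATISFIABLE

Case q_11 = 1:
Unit clause (~q_21) forces q_21 = 0.
Unit clause (q_22) forces q_22 = 1.
Unit clause (~q_31) forces q_31 = 0.
Unit clause (q_32) forces q_32 = 1.
But (~q_32) is also a unit clause — contradiction.
So q_11 must be the other value — set q_11 = 0.
Unit clause (q_12) forces q_12 = 1.
Unit clause (~q_22) forces q_22 = 0.
Unit clause (q_21) forces q_21 = 1.
Unit clause (~q_31) forces q_31 = 0.
Unit clause (q_32) forces q_32 = 1.
But (~q_32) is also a unit clause — contradiction.
Either choice for q_11 ends in contradiction.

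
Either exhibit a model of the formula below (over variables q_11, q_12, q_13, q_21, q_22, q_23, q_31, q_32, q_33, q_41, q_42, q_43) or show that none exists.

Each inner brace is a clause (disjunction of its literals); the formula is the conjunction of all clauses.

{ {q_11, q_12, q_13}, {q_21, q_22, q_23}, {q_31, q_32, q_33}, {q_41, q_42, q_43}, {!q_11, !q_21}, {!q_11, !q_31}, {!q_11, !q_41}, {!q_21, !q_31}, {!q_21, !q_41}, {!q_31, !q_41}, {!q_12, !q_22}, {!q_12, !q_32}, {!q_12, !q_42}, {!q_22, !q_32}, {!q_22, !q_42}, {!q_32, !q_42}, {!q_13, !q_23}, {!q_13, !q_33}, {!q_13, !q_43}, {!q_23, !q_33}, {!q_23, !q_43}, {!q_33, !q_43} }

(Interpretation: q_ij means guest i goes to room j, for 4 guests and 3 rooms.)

Case q_11 = false:
Case q_12 = true:
(!q_22) alone gives q_22 = false.
(!q_32) alone gives q_32 = false.
(!q_42) alone gives q_42 = false.
Case q_21 = true:
(!q_31) alone gives q_31 = false.
(q_33) alone gives q_33 = true.
(!q_41) alone gives q_41 = false.
(q_43) alone gives q_43 = true.
Now (!q_43) is unsatisfied and unit — conflict.
Backtrack on q_21: now try q_21 = false.
(q_23) alone gives q_23 = true.
(!q_13) alone gives q_13 = false.
(!q_33) alone gives q_33 = false.
(q_31) alone gives q_31 = true.
(!q_41) alone gives q_41 = false.
(q_43) alone gives q_43 = true.
Now (!q_43) is unsatisfied and unit — conflict.
Either choice for q_21 ends in contradiction.
Backtrack on q_12: now try q_12 = false.
(q_13) alone gives q_13 = true.
(!q_23) alone gives q_23 = false.
(!q_33) alone gives q_33 = false.
(!q_43) alone gives q_43 = false.
Case q_21 = true:
(!q_31) alone gives q_31 = false.
(q_32) alone gives q_32 = true.
(!q_41) alone gives q_41 = false.
(q_42) alone gives q_42 = true.
Now (!q_42) is unsatisfied and unit — conflict.
Backtrack on q_21: now try q_21 = false.
(q_22) alone gives q_22 = true.
(!q_32) alone gives q_32 = false.
(q_31) alone gives q_31 = true.
(!q_41) alone gives q_41 = false.
(q_42) alone gives q_42 = true.
Now (!q_42) is unsatisfied and unit — conflict.
Either choice for q_21 ends in contradiction.
Either choice for q_12 ends in contradiction.
Backtrack on q_11: now try q_11 = true.
(!q_21) alone gives q_21 = false.
(!q_31) alone gives q_31 = false.
(!q_41) alone gives q_41 = false.
Case q_22 = true:
(!q_12) alone gives q_12 = false.
(!q_32) alone gives q_32 = false.
(q_33) alone gives q_33 = true.
(!q_42) alone gives q_42 = false.
(q_43) alone gives q_43 = true.
Now (!q_43) is unsatisfied and unit — conflict.
Backtrack on q_22: now try q_22 = false.
(q_23) alone gives q_23 = true.
(!q_13) alone gives q_13 = false.
(!q_33) alone gives q_33 = false.
(q_32) alone gives q_32 = true.
(!q_12) alone gives q_12 = false.
(!q_42) alone gives q_42 = false.
(q_43) alone gives q_43 = true.
Now (!q_43) is unsatisfied and unit — conflict.
Either choice for q_22 ends in contradiction.
Either choice for q_11 ends in contradiction.

UNSATISFIABLE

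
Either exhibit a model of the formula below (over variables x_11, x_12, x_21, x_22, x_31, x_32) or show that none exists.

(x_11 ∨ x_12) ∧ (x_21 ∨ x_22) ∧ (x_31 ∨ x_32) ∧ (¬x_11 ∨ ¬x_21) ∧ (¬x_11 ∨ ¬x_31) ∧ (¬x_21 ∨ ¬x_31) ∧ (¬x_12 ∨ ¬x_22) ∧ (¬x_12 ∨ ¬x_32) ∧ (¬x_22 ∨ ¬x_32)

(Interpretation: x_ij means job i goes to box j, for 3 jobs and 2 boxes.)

Suppose x_11 = True.
From the singleton clause (¬x_21), x_21 = False.
From the singleton clause (x_22), x_22 = True.
From the singleton clause (¬x_31), x_31 = False.
From the singleton clause (x_32), x_32 = True.
But (¬x_32) is also a unit clause — contradiction.
So x_11 must be the other value — set x_11 = False.
From the singleton clause (x_12), x_12 = True.
From the singleton clause (¬x_22), x_22 = False.
From the singleton clause (x_21), x_21 = True.
From the singleton clause (¬x_31), x_31 = False.
From the singleton clause (x_32), x_32 = True.
But (¬x_32) is also a unit clause — contradiction.
Either choice for x_11 ends in contradiction.

UNSATISFIABLE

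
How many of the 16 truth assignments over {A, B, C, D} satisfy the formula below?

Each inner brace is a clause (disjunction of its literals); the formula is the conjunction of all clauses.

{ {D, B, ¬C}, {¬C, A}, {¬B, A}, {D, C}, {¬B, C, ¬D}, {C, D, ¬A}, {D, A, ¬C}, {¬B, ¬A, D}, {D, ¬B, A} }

4

There are 2^4 = 16 truth assignments over (A, B, C, D).
Split on A. With A = True, the clauses containing A are satisfied and ¬A drops from the rest; 3 of the 2^3 = 8 assignments to the other variables satisfy what remains.
With A = False, by the same count on the reduced clause set, 1 assignment works.
Total: 3 + 1 = 4.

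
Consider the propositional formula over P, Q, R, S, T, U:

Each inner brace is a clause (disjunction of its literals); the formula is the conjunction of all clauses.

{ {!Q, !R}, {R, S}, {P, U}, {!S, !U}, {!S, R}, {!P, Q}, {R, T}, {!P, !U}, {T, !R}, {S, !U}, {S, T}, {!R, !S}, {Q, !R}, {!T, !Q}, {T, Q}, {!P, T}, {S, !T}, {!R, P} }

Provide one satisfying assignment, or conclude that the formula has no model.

Try Q = false.
From the singleton clause (!P), P = false.
From the singleton clause (U), U = true.
From the singleton clause (!S), S = false.
But (S) is also a unit clause — contradiction.
Undo Q and try Q = true.
From the singleton clause (!R), R = false.
From the singleton clause (S), S = true.
But (!S) is also a unit clause — contradiction.
Both values of Q lead to a conflict.

UNSATISFIABLE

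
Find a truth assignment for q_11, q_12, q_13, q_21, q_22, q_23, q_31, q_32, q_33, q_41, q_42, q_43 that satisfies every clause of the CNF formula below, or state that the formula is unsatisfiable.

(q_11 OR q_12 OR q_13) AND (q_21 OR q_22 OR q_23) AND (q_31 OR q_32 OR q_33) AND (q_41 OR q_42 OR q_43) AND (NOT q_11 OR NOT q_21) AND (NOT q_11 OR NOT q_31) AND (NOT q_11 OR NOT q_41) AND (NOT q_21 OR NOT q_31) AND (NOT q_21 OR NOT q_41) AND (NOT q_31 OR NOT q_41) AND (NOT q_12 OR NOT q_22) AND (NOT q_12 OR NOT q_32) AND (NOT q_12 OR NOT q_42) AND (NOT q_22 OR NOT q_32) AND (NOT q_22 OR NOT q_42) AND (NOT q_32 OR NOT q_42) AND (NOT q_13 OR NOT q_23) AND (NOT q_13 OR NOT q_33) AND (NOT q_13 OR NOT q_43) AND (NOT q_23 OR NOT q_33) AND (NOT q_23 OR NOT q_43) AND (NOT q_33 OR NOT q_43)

Try q_11 = false.
Try q_12 = true.
Unit clause (NOT q_22) forces q_22 = false.
Unit clause (NOT q_32) forces q_32 = false.
Unit clause (NOT q_42) forces q_42 = false.
Try q_21 = true.
Unit clause (NOT q_31) forces q_31 = false.
Unit clause (q_33) forces q_33 = true.
Unit clause (NOT q_41) forces q_41 = false.
Unit clause (q_43) forces q_43 = true.
That conflicts with the unit clause (NOT q_43).
That branch fails; take q_21 = false instead.
Unit clause (q_23) forces q_23 = true.
Unit clause (NOT q_13) forces q_13 = false.
Unit clause (NOT q_33) forces q_33 = false.
Unit clause (q_31) forces q_31 = true.
Unit clause (NOT q_41) forces q_41 = false.
Unit clause (q_43) forces q_43 = true.
That conflicts with the unit clause (NOT q_43).
Either choice for q_21 ends in contradiction.
That branch fails; take q_12 = false instead.
Unit clause (q_13) forces q_13 = true.
Unit clause (NOT q_23) forces q_23 = false.
Unit clause (NOT q_33) forces q_33 = false.
Unit clause (NOT q_43) forces q_43 = false.
Try q_21 = true.
Unit clause (NOT q_31) forces q_31 = false.
Unit clause (q_32) forces q_32 = true.
Unit clause (NOT q_41) forces q_41 = false.
Unit clause (q_42) forces q_42 = true.
That conflicts with the unit clause (NOT q_42).
That branch fails; take q_21 = false instead.
Unit clause (q_22) forces q_22 = true.
Unit clause (NOT q_32) forces q_32 = false.
Unit clause (q_31) forces q_31 = true.
Unit clause (NOT q_41) forces q_41 = false.
Unit clause (q_42) forces q_42 = true.
That conflicts with the unit clause (NOT q_42).
Either choice for q_21 ends in contradiction.
Either choice for q_12 ends in contradiction.
That branch fails; take q_11 = true instead.
Unit clause (NOT q_21) forces q_21 = false.
Unit clause (NOT q_31) forces q_31 = false.
Unit clause (NOT q_41) forces q_41 = false.
Try q_22 = true.
Unit clause (NOT q_12) forces q_12 = false.
Unit clause (NOT q_32) forces q_32 = false.
Unit clause (q_33) forces q_33 = true.
Unit clause (NOT q_42) forces q_42 = false.
Unit clause (q_43) forces q_43 = true.
That conflicts with the unit clause (NOT q_43).
That branch fails; take q_22 = false instead.
Unit clause (q_23) forces q_23 = true.
Unit clause (NOT q_13) forces q_13 = false.
Unit clause (NOT q_33) forces q_33 = false.
Unit clause (q_32) forces q_32 = true.
Unit clause (NOT q_12) forces q_12 = false.
Unit clause (NOT q_42) forces q_42 = false.
Unit clause (q_43) forces q_43 = true.
That conflicts with the unit clause (NOT q_43).
Either choice for q_22 ends in contradiction.
Either choice for q_11 ends in contradiction.

UNSATISFIABLE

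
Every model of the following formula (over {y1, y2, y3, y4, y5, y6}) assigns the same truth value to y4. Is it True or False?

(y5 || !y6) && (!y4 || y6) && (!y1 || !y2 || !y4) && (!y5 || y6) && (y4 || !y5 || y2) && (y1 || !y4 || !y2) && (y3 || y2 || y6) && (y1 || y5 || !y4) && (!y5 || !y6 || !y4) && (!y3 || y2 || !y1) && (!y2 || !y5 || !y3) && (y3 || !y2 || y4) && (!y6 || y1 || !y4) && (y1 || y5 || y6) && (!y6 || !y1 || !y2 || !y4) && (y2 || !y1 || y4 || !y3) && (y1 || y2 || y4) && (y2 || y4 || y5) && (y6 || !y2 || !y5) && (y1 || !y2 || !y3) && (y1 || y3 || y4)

False

Suppose y4 = true.
From the singleton clause (y6), y6 = true.
From the singleton clause (y5), y5 = true.
But (!y5) is also a unit clause — contradiction.
So every satisfying assignment has y4 = False.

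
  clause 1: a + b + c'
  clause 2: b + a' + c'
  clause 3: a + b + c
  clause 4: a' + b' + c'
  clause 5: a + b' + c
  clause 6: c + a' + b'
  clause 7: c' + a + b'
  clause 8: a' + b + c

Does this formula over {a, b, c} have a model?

No

Suppose a = 1.
Suppose b = 1.
The clause (c') is unit, so c = 0.
But (c) is also a unit clause — contradiction.
That branch fails; take b = 0 instead.
The clause (c') is unit, so c = 0.
But (c) is also a unit clause — contradiction.
Both values of b lead to a conflict.
That branch fails; take a = 0 instead.
Suppose b = 1.
The clause (c) is unit, so c = 1.
But (c') is also a unit clause — contradiction.
That branch fails; take b = 0 instead.
The clause (c') is unit, so c = 0.
But (c) is also a unit clause — contradiction.
Both values of b lead to a conflict.
Both values of a lead to a conflict.
No assignment satisfies every clause.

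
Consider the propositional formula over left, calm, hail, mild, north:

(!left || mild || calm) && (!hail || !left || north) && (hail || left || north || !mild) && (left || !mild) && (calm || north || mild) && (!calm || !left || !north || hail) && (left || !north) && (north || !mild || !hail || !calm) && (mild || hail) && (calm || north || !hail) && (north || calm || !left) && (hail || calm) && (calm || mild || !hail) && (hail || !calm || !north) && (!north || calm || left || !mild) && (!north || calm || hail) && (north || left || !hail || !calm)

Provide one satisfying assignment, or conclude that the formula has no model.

Try left = true.
Try mild = true.
Try hail = true.
The clause (north) is unit, so north = true.
All clauses hold; calm can take either value.

left ↦ true; calm ↦ true; hail ↦ true; mild ↦ true; north ↦ true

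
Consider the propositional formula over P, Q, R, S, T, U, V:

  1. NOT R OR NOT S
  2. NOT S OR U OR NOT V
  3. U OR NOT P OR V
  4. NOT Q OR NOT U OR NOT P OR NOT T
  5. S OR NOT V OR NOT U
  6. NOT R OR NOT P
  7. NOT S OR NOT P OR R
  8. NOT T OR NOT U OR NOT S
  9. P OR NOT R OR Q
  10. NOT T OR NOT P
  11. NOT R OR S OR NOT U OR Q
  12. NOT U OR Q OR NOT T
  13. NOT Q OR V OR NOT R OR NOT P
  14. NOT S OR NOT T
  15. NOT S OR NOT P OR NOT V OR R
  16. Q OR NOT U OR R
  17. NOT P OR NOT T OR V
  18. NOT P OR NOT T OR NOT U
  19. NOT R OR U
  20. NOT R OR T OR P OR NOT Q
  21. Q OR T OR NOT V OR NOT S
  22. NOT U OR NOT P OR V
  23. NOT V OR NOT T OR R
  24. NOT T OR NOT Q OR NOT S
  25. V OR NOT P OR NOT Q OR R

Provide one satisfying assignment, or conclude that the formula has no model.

Try R = false.
Try S = false.
Try V = false.
Try U = true.
From the singleton clause (Q), Q = true.
From the singleton clause (NOT P), P = false.
Every clause is now satisfied; T is unconstrained.

P=false, Q=true, R=false, S=false, T=true, U=true, V=false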